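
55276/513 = 107 + 385/513 ≈ 107.75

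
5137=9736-4599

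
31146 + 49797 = 80943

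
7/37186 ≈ 0.000188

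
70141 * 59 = 4138319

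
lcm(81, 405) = 405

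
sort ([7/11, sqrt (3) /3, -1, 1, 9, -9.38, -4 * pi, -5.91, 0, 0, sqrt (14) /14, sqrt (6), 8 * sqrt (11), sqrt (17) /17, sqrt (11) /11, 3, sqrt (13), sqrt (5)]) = [-4 * pi, -9.38, -5.91, -1, 0, 0, sqrt (17) /17, sqrt (14) /14, sqrt (11) /11, sqrt (3) /3, 7/11, 1, sqrt (5), sqrt (6), 3, sqrt (13), 9, 8 * sqrt (11)]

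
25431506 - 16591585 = 8839921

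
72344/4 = 18086 = 18086.00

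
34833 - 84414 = -49581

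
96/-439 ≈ -0.219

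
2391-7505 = -5114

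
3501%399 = 309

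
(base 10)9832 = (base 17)2006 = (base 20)14bc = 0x2668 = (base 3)111111011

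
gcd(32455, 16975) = 5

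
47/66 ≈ 0.712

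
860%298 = 264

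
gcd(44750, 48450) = 50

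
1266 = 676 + 590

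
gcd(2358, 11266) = 262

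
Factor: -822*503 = -1*2^1*3^1*137^1*503^1 = -413466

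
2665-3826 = -1161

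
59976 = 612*98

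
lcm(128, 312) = 4992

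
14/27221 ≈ 0.000514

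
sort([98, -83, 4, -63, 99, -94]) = [-94, -83, -63, 4, 98, 99]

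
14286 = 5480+8806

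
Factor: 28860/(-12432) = -1*2^(-2)*5^1*7^(-1)*13^1 = -65/28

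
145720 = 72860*2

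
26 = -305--331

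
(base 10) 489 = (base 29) gp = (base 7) 1266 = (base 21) 126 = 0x1e9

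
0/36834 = 0 = 0.00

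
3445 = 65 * 53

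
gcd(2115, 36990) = 45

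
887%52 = 3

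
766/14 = 54 + 5/7 ≈ 54.71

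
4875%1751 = 1373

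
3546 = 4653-1107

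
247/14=17+9/14 ≈ 17.64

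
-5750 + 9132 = 3382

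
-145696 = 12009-157705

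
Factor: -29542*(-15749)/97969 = 2^1*313^(-2)*14771^1*15749^1 = 465256958/97969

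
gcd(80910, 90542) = 2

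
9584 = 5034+4550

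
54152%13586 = 13394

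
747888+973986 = 1721874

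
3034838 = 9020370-5985532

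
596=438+158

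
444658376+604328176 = 1048986552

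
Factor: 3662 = 2^1*1831^1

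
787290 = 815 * 966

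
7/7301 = 1/1043 ≈ 0.000959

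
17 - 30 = -13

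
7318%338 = 220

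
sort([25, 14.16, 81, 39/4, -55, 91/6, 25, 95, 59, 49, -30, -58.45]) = [-58.45, -55, -30, 39/4, 14.16, 91/6, 25, 25, 49, 59, 81, 95]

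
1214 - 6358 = -5144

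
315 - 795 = -480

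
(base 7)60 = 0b101010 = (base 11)39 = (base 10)42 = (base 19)24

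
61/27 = 2+7/27 ≈ 2.26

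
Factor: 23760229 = 31^1*277^1*2767^1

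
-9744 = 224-9968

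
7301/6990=1 + 311/6990 ≈ 1.04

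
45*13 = 585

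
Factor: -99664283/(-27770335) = 5^(-1)*5554067^(-1)*99664283^1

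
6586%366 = 364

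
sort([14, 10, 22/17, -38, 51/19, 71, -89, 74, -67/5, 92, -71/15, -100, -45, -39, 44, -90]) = [-100, -90, -89, -45, -39, -38, -67/5, -71/15, 22/17, 51/19, 10, 14, 44, 71, 74, 92]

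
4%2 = 0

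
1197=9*133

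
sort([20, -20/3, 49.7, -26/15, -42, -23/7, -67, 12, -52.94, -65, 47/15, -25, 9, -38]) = [-67, -65, -52.94, -42, -38, -25, -20/3, -23/7, -26/15, 47/15, 9, 12, 20, 49.7]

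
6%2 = 0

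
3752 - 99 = 3653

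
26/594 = 13/297 ≈ 0.0438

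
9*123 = 1107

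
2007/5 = 401 + 2/5 = 401.40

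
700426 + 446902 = 1147328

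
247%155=92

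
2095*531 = 1112445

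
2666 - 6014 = -3348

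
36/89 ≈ 0.404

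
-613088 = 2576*(-238)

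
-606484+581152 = -25332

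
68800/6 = 11466 + 2/3 ≈ 11466.67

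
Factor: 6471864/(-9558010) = -1 * 2^2 * 3^2 * 5^(-1) * 11^(-1) * 12413^(-1) * 12841^1 = -462276/682715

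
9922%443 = 176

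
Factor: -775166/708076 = -1*2^(-1)*7^1*17^1*3257^1*177019^(-1) = -387583/354038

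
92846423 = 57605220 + 35241203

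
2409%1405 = 1004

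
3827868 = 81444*47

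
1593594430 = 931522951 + 662071479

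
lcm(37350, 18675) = 37350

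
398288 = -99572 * (-4)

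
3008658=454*6627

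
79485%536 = 157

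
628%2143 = 628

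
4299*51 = 219249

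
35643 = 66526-30883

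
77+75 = 152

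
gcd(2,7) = 1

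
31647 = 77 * 411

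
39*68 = 2652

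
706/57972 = 353/28986 ≈ 0.0122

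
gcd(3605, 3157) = 7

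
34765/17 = 2045 = 2045.00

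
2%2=0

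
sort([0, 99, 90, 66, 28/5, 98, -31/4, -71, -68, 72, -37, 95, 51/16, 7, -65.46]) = [-71, -68, -65.46, -37, -31/4, 0, 51/16, 28/5, 7, 66, 72, 90, 95, 98, 99]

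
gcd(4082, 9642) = 2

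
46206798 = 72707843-26501045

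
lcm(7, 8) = 56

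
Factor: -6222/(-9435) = 2^1*5^(-1)*37^(-1)*61^1 = 122/185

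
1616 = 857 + 759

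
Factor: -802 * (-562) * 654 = 2^3 * 3^1 * 109^1 * 281^1 * 401^1 = 294773496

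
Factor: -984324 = -1 * 2^2 * 3^1 * 11^1 * 7457^1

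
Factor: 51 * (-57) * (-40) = 2^3 * 3^2 * 5^1 * 17^1 * 19^1 = 116280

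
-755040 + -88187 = -843227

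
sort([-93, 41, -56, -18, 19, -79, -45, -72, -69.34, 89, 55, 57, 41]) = [-93, -79, -72, -69.34, -56, -45, -18, 19, 41, 41, 55, 57, 89]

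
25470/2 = 12735 = 12735.00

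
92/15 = 6+2/15 ≈ 6.13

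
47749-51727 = -3978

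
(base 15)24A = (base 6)2224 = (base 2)1000001000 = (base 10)520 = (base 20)160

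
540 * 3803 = 2053620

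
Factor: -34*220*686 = -1*2^4*5^1*7^3*11^1*17^1 = -5131280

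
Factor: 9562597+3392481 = 2^1*139^1*46601^1 = 12955078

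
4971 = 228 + 4743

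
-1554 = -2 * 777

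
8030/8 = 4015/4 = 1003.75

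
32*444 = 14208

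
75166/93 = 808 + 22/93 ≈ 808.24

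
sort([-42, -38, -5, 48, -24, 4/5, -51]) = [-51, -42, -38, -24, -5, 4/5, 48]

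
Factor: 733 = 733^1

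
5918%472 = 254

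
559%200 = 159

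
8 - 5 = 3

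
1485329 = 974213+511116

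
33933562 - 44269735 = -10336173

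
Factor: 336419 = 336419^1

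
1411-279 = 1132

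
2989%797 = 598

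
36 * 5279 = 190044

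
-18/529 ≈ -0.0340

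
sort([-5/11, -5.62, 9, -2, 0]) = [-5.62, -2, -5/11, 0, 9]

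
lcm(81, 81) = 81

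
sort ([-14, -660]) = [-660, -14]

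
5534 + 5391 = 10925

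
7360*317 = 2333120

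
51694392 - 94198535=-42504143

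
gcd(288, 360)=72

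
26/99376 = 13/49688 ≈ 0.000262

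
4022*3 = 12066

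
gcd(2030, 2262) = 58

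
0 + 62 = 62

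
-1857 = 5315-7172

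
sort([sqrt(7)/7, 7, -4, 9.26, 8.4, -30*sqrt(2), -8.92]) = [-30*sqrt(2), -8.92, -4, sqrt(7)/7, 7, 8.4, 9.26]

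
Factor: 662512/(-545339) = -1*2^4*47^1*619^(-1) = -752/619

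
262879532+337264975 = 600144507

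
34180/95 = 6836/19 ≈ 359.79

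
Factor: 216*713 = 2^3*3^3*23^1*31^1 = 154008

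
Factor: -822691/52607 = -1 * 31^ (-1) * 1697^ (-1) * 822691^1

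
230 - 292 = -62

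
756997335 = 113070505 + 643926830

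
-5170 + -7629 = -12799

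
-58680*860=-50464800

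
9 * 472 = 4248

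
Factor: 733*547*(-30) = -1*2^1*3^1*5^1*547^1*733^1 = -12028530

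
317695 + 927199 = 1244894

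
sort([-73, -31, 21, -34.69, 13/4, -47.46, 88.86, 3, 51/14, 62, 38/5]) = [-73, -47.46, -34.69, -31, 3, 13/4, 51/14, 38/5, 21, 62, 88.86]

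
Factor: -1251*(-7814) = 2^1*3^2*139^1*3907^1 = 9775314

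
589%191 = 16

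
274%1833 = 274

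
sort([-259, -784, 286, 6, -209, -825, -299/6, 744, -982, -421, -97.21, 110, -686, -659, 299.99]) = [-982, -825, -784, -686, -659, -421, -259, -209, -97.21, -299/6, 6, 110, 286, 299.99, 744]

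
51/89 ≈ 0.573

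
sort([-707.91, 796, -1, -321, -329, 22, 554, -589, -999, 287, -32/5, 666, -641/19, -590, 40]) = [-999, -707.91, -590, -589, -329, -321, -641/19, -32/5, -1, 22, 40, 287, 554, 666, 796]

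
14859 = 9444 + 5415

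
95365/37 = 2577+16/37≈2577.43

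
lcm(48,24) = 48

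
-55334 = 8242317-8297651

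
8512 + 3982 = 12494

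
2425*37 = 89725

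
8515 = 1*8515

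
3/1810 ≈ 0.00166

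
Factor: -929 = -1 * 929^1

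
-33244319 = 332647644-365891963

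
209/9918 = 11/522 ≈ 0.0211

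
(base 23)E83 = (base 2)1110110101001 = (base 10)7593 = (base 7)31065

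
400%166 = 68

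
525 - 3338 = -2813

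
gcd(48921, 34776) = 69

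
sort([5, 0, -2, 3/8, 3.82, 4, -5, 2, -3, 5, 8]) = [-5, -3, -2, 0, 3/8, 2, 3.82, 4, 5, 5, 8]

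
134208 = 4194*32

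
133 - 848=-715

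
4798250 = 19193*250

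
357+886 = 1243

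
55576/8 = 6947 = 6947.00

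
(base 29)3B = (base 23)46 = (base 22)4A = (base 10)98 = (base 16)62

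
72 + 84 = 156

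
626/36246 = 313/18123 ≈ 0.0173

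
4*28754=115016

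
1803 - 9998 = -8195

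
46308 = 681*68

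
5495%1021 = 390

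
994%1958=994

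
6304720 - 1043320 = 5261400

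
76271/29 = 2630 + 1/29 ≈ 2630.03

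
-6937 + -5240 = -12177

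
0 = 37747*0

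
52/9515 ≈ 0.00547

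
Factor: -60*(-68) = 2^4*3^1*5^1*17^1 = 4080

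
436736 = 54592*8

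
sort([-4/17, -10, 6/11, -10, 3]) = [-10, -10, -4/17, 6/11, 3]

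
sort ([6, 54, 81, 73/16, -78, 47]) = [-78, 73/16, 6, 47, 54, 81]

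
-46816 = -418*112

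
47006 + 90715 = 137721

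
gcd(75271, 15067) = 1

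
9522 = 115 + 9407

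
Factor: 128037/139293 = 3^(-2)*7^1*11^(-1)*13^1 = 91/99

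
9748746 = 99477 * 98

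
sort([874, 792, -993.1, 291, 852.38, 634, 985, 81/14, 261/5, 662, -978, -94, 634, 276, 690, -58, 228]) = [-993.1, -978, -94, -58, 81/14, 261/5, 228, 276, 291, 634, 634, 662, 690, 792, 852.38, 874, 985]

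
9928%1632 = 136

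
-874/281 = -3-31/281 ≈ -3.11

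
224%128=96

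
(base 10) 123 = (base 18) 6f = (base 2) 1111011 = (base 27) 4f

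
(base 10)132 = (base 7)246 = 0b10000100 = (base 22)60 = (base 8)204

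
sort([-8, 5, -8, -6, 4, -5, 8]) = [-8, -8, -6, -5, 4, 5, 8]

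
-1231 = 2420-3651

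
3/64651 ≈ 0.0000464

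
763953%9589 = 6422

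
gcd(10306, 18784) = 2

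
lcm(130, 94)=6110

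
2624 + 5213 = 7837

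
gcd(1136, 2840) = 568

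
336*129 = 43344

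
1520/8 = 190 = 190.00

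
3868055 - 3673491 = 194564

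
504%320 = 184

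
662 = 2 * 331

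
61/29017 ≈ 0.00210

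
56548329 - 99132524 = -42584195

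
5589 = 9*621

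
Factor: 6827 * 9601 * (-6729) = -1 * 3^1 * 2243^1 * 6827^1 * 9601^1 = -441059215683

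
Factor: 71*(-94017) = -1*3^1*7^1*11^2*37^1*71^1 = -6675207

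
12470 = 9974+2496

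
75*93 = 6975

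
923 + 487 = 1410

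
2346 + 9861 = 12207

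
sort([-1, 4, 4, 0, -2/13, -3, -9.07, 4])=[-9.07, -3, -1, -2/13, 0, 4, 4, 4]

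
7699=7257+442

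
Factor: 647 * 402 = 2^1 * 3^1 * 67^1 * 647^1 = 260094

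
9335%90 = 65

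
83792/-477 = -175 - 317/477 ≈ -175.66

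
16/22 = 8/11 ≈ 0.727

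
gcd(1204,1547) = 7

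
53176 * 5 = 265880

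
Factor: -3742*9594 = -1*2^2*3^2*13^1*41^1*1871^1 = -35900748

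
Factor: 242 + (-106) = 2^3*17^1 = 136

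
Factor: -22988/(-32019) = 2^2*3^(-1)*7^1*13^(-1) = 28/39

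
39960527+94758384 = 134718911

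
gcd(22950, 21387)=3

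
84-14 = 70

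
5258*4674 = 24575892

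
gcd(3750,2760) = 30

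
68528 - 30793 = 37735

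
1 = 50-49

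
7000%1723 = 108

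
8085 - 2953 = 5132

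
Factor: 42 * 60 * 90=2^4 * 3^4 * 5^2 * 7^1=226800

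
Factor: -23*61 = -1*23^1*61^1 = -1403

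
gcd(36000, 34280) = 40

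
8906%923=599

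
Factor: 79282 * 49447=2^1 * 7^2 * 197^1 * 251^1 * 809^1=3920257054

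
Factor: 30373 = 7^1 * 4339^1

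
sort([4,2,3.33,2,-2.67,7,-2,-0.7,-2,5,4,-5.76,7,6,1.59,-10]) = [-10,-5.76,-2.67,-2,-2,-0.7,1.59,2,2,3.33,4,4,5,6,7,7]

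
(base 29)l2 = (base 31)jm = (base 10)611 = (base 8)1143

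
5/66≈0.0758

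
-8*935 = -7480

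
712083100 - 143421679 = 568661421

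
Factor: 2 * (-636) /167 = -1 * 2^3 * 3^1 * 53^1 * 167^(-1) = -1272/167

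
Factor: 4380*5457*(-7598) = -1*2^3*3^2*5^1*17^1*29^1*73^1*107^1*131^1 = -181604812680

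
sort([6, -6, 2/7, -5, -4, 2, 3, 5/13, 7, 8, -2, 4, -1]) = [-6, -5, -4, -2, -1, 2/7, 5/13, 2, 3, 4, 6, 7, 8]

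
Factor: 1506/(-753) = -1*2^1 = -2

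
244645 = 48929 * 5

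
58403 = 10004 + 48399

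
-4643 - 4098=-8741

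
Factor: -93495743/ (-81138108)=2^ (-2)*3^ (-1)*11^1*251^1*443^ (-1)*15263^ (-1)*33863^1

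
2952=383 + 2569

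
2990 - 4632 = -1642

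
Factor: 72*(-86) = -1*2^4*3^2*43^1 = -6192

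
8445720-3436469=5009251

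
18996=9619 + 9377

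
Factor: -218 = -1 * 2^1 * 109^1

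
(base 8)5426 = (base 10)2838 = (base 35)2b3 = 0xb16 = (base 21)693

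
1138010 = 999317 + 138693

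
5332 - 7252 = -1920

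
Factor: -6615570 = -1 * 2^1 * 3^1 * 5^1 * 13^1 * 16963^1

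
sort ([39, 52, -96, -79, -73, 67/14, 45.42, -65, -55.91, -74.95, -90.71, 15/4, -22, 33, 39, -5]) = [-96, -90.71, -79, -74.95, -73, -65, -55.91, -22, -5, 15/4, 67/14, 33, 39, 39, 45.42, 52]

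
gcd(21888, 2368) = 64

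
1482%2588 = 1482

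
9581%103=2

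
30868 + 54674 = 85542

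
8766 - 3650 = 5116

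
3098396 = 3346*926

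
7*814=5698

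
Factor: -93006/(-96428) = 2^(-1) * 3^2 * 5167^1 * 24107^(-1) = 46503/48214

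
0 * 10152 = 0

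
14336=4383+9953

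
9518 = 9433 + 85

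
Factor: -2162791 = -1*17^1*29^1*41^1*107^1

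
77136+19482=96618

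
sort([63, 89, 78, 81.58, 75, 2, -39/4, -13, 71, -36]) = [-36, -13, -39/4, 2, 63, 71, 75, 78, 81.58, 89]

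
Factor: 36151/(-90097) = -1 * 7^(-1) * 61^(-1) * 211^(-1) * 36151^1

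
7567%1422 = 457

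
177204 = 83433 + 93771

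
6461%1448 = 669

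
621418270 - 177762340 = 443655930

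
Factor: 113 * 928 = 2^5 * 29^1 * 113^1 = 104864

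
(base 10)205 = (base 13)12a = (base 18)b7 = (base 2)11001101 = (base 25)85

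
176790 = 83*2130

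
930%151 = 24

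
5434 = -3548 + 8982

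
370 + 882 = 1252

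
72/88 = 9/11 ≈ 0.818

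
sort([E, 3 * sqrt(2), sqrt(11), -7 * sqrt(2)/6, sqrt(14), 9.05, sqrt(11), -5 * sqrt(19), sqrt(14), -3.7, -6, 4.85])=[-5 * sqrt(19), -6, -3.7, -7 * sqrt(2)/6, E, sqrt(11), sqrt(11), sqrt(14), sqrt(14), 3 * sqrt(2), 4.85, 9.05]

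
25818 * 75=1936350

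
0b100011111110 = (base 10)2302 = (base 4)203332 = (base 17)7g7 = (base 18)71g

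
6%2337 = 6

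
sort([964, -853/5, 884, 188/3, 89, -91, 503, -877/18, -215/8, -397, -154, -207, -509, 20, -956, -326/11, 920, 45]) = [-956, -509, -397, -207, -853/5, -154, -91, -877/18, -326/11, -215/8, 20, 45, 188/3, 89, 503, 884, 920, 964]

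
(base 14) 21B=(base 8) 641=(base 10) 417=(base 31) DE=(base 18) 153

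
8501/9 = 944+5/9 ≈ 944.56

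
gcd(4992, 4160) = 832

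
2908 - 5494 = -2586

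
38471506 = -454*(-84739)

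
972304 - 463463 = 508841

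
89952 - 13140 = 76812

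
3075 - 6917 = -3842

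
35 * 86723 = 3035305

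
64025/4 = 16006+1/4 = 16006.25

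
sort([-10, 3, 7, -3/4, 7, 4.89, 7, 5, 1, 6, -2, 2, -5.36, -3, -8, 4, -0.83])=[-10, -8, -5.36, -3, -2, -0.83, -3/4, 1, 2, 3, 4, 4.89, 5, 6, 7, 7, 7]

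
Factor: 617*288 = 2^5*3^2*617^1 = 177696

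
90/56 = 1+17/28 ≈ 1.61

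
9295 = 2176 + 7119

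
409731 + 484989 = 894720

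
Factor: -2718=-1*2^1*3^2*151^1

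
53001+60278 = 113279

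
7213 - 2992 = 4221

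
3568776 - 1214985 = 2353791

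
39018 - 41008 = -1990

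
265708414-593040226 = -327331812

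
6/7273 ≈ 0.000825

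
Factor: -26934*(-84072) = 2^4*3^2*31^1*67^2*113^1 = 2264395248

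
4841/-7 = -691 - 4/7 ≈ -691.57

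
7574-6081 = 1493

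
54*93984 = 5075136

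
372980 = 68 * 5485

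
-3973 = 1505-5478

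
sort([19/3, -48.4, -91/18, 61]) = [-48.4, -91/18, 19/3, 61]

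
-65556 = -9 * 7284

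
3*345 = 1035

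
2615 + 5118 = 7733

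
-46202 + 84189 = 37987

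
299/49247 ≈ 0.00607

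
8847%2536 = 1239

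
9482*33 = 312906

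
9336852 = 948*9849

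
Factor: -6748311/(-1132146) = 2^(-1) * 3^(-1) * 139^1 * 16183^1 * 62897^(-1) = 2249437/377382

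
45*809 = 36405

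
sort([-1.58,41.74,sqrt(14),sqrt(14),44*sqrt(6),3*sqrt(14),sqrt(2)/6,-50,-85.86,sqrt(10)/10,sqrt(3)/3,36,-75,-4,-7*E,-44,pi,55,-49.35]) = [-85.86,-75,-50,-49.35,-44,-7*E,-4,-1.58,sqrt(2)/6,sqrt(10)/10,sqrt(3)/3,pi,sqrt(14),sqrt(14),3*sqrt(14),36,41.74,55,44*sqrt(6)]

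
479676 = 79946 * 6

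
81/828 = 9/92≈0.0978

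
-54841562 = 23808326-78649888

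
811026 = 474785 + 336241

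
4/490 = 2/245 ≈ 0.00816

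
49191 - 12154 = 37037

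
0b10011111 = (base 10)159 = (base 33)4r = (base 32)4v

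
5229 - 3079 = 2150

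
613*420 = 257460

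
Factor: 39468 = 2^2*3^1*11^1*13^1*23^1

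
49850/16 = 24925/8 ≈ 3115.63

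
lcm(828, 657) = 60444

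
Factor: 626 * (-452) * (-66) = 2^4 * 3^1 * 11^1 * 113^1 * 313^1 = 18674832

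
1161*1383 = 1605663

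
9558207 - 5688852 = 3869355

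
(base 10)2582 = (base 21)5hk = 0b101000010110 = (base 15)b72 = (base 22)578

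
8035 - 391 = 7644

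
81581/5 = 16316+1/5 = 16316.20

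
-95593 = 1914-97507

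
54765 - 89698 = -34933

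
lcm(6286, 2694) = 18858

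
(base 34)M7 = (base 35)LK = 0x2F3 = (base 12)52B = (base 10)755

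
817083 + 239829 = 1056912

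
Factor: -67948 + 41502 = -1*2^1*7^1*1889^1 = -26446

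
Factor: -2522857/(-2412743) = 107^(-1) * 1031^1 * 2447^1 * 22549^(-1)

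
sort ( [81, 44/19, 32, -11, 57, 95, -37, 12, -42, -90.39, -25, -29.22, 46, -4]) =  [-90.39, -42, -37, -29.22, -25, -11, -4, 44/19, 12, 32, 46, 57, 81, 95]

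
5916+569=6485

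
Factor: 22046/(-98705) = -1*2^1*5^(-1)*19^(-1)*73^1*151^1*1039^(-1) 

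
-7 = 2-9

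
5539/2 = 2769 + 1/2 = 2769.50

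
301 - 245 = 56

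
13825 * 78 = 1078350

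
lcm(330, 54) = 2970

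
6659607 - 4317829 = 2341778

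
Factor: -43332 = -1 * 2^2 * 3^1 * 23^1 * 157^1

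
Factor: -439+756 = 317^1 = 317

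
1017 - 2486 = -1469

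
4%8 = 4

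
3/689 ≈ 0.00435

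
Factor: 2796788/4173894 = 2^1 * 3^(-2) * 461^(-1) * 503^(-1) * 699197^1 = 1398394/2086947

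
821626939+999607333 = 1821234272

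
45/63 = 5/7 ≈ 0.714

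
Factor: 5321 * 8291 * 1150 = 2^1 * 5^2 * 17^1 * 23^1 * 313^1 * 8291^1 = 50733872650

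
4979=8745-3766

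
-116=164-280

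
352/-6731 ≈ -0.0523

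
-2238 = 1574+-3812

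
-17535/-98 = 178 + 13/14 ≈ 178.93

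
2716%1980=736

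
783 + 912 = 1695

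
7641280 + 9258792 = 16900072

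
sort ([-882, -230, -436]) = [-882, -436, -230]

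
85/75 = 17/15 ≈ 1.13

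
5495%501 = 485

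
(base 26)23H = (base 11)10A6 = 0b10110100111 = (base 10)1447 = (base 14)755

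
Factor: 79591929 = 3^1 * 331^1 * 80153^1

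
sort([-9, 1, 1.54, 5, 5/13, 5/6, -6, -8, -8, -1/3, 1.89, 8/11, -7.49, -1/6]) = [-9, -8, -8, -7.49, -6, -1/3, -1/6, 5/13, 8/11, 5/6, 1, 1.54, 1.89, 5]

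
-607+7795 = 7188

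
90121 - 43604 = 46517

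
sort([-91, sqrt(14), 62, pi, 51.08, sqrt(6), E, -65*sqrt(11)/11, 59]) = [-91, -65*sqrt(11)/11, sqrt(6), E, pi, sqrt(14), 51.08, 59, 62]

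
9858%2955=993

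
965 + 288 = 1253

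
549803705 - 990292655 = -440488950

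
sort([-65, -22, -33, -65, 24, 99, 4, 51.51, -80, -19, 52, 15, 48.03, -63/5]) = [-80, -65, -65, -33, -22, -19, -63/5, 4, 15, 24, 48.03, 51.51, 52, 99]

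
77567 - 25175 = 52392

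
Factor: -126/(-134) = 3^2*7^1*67^(-1) = 63/67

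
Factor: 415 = 5^1 * 83^1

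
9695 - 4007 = 5688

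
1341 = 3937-2596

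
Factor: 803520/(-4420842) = -1 * 2^5 * 3^3 * 5^1 * 31^1 * 173^(-1) * 4259^(-1) = -133920/736807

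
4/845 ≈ 0.00473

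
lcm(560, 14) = 560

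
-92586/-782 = 118 + 155/391 ≈ 118.40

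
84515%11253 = 5744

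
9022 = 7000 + 2022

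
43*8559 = 368037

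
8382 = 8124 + 258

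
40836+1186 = 42022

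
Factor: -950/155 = -1*2^1*5^1*19^1*31^(-1) = -190/31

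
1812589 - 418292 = 1394297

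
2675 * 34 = 90950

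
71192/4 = 17798 = 17798.00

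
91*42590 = 3875690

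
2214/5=442 + 4/5=442.80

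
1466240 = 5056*290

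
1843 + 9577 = 11420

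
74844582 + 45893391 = 120737973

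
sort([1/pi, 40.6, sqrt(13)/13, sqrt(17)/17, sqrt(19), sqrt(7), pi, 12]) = [sqrt(17)/17, sqrt(13)/13, 1/pi, sqrt(7), pi, sqrt(19), 12, 40.6]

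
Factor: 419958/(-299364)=-1*2^(-1)*3^2*7^1*11^1*13^(-1)*19^(-1)=-693/494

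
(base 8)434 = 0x11c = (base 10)284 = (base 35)84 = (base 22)ck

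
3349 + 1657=5006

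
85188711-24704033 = 60484678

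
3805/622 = 6 + 73/622 ≈ 6.12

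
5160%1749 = 1662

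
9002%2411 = 1769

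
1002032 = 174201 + 827831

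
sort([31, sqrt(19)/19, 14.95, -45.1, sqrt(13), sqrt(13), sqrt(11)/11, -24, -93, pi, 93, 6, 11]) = [-93, -45.1, -24, sqrt(19)/19, sqrt(11)/11, pi, sqrt(13), sqrt(13), 6, 11, 14.95, 31, 93]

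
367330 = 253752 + 113578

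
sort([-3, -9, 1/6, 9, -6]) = [-9, -6, -3, 1/6, 9]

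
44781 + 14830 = 59611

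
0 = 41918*0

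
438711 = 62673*7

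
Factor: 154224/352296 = 2^1*3^1*17^1*233^(-1) = 102/233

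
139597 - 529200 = -389603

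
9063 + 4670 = 13733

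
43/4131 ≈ 0.0104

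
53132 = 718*74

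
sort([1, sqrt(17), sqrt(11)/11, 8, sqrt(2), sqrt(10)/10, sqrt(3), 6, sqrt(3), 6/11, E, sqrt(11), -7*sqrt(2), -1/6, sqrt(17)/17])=[-7*sqrt(2), -1/6, sqrt(17)/17, sqrt(11)/11, sqrt(10)/10, 6/11, 1, sqrt(2), sqrt(3), sqrt(3), E, sqrt(11), sqrt(17), 6, 8]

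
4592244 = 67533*68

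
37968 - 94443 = -56475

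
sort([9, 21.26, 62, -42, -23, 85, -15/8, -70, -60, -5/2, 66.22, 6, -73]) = [-73, -70, -60, -42, -23, -5/2, -15/8, 6, 9, 21.26, 62, 66.22, 85]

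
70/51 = 1 + 19/51 ≈ 1.37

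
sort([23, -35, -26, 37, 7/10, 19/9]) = [-35, -26, 7/10, 19/9, 23, 37]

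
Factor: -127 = -1*127^1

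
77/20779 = 7/1889 ≈ 0.00371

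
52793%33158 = 19635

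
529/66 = 8+1/66 ≈ 8.02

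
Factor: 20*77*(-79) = -1*2^2*5^1*7^1*11^1*79^1 = -121660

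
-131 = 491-622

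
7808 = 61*128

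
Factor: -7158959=-1 * 7158959^1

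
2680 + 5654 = 8334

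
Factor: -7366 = -1 * 2^1 * 29^1 * 127^1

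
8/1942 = 4/971≈0.00412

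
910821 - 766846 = 143975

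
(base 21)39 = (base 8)110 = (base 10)72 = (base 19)3f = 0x48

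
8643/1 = 8643 = 8643.00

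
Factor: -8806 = -1 * 2^1 * 7^1 * 17^1 * 37^1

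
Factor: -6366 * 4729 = -1 * 2^1 * 3^1 * 1061^1 * 4729^1 = -30104814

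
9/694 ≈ 0.0130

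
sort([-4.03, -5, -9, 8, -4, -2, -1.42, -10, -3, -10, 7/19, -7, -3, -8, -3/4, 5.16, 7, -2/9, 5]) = [-10, -10, -9, -8, -7, -5, -4.03, -4, -3, -3, -2, -1.42, -3/4, -2/9, 7/19, 5, 5.16, 7, 8]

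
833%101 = 25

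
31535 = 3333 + 28202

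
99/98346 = 33/32782 ≈ 0.00101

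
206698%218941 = 206698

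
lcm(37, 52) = 1924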